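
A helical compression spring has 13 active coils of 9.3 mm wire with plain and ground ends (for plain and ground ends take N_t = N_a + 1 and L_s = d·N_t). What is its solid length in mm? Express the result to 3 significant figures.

130 mm

plain and ground ends: N_t = N_a + 1 = 13 + 1 = 14
L_s = d·N_t = 9.3 × 14 = 130.2 mm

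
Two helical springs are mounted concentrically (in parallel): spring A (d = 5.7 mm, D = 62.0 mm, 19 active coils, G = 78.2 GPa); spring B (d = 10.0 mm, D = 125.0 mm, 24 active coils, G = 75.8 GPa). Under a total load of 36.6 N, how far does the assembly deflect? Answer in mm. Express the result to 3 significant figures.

8.51 mm

k_A = Gd⁴/(8D³N_a) = (78.2×10³)(5.7⁴)/(8·62.0³·19) = 2.2787 N/mm
k_B = Gd⁴/(8D³N_a) = (75.8×10³)(10.0⁴)/(8·125.0³·24) = 2.0213 N/mm
Parallel: k_eq = 2.2787 + 2.0213 = 4.3 N/mm
δ = F/k_eq = 36.6/4.3 = 8.5116 mm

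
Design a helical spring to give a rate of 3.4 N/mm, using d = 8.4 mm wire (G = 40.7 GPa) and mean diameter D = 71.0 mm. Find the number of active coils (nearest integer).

N_a = Gd⁴/(8D³k) = (40.7×10³ × 8.4⁴)/(8 × 71.0³ × 3.4)
    = 2.02634e+08 / 9.73518e+06 = 20.81 → 21 coils

21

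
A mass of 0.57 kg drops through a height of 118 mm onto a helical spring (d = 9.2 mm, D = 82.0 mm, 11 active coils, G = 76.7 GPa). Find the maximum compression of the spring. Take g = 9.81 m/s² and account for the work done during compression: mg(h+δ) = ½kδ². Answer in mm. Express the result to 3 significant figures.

k = Gd⁴/(8D³N_a) = (76.7×10³)(9.2⁴)/(8·82.0³·11) = 11.325 N/mm
W = mg = 0.57 × 9.81 = 5.5917 N
½kδ² − Wδ − Wh = 0 → δ = (W + √(W² + 2kWh))/k
δ = (5.5917 + √(31.267 + 14944.4))/11.325 = (5.5917 + 122.38)/11.325 = 11.3 mm

11.3 mm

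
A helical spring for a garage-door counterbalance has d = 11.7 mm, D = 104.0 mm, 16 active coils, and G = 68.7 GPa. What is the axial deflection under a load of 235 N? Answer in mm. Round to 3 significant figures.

k = Gd⁴/(8D³N_a) = (68.7×10³)(11.7⁴)/(8·104.0³·16) = 8.9411 N/mm
δ = F/k = 235 / 8.9411 = 26.283 mm

26.3 mm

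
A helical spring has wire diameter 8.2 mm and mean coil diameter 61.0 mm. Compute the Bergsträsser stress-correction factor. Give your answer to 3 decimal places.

1.187

C = D/d = 61.0/8.2 = 7.4390
K_B = (4C+2)/(4C−3) = 31.756/26.756 = 1.1869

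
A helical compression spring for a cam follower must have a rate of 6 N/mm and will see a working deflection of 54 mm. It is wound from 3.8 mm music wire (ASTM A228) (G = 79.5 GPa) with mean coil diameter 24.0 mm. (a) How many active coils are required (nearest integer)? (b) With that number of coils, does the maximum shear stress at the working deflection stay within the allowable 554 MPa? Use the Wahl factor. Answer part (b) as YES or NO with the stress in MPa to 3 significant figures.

N_a = Gd⁴/(8D³k) = (79.5×10³)(3.8⁴)/(8·24.0³·6) = 24.98 → N_a = 25
Actual rate k = Gd⁴/(8D³·25) = 5.9957 N/mm
Working load F = kδ = 5.9957·54 = 323.77 N
C = 24.0/3.8 = 6.3158; K_W = (4C−1)/(4C−4)+0.615/C = 1.2385
τ_max = K_W·8FD/(πd³) = 1.2385·360.61 = 446.6 MPa
τ_max ≤ 554 MPa → acceptable

(a) 25 coils; (b) YES, τ_max = 447 MPa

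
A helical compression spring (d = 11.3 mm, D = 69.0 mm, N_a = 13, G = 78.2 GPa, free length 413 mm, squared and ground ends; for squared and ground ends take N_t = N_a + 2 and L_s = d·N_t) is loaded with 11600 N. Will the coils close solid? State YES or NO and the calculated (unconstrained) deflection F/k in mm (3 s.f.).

YES, δ = 311 mm

k = Gd⁴/(8D³N_a) = (78.2×10³)(11.3⁴)/(8·69.0³·13) = 37.32 N/mm
N_t = 15; L_s = 11.3·15 = 169.5 mm; δ_solid = L₀ − L_s = 413 − 169.5 = 243.5 mm
δ = F/k = 11600/37.32 = 310.83 mm
δ ≥ δ_solid → spring goes solid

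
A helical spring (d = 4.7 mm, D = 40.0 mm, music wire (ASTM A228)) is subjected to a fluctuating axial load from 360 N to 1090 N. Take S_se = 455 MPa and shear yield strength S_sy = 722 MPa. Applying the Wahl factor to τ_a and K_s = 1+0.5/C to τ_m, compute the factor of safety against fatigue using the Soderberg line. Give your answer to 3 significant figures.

0.509

C = D/d = 40.0/4.7 = 8.5106; K_W = (4C−1)/(4C−4)+0.615/C = 1.1721; K_s = 1+0.5/C = 1.0588
F_a = (F_max−F_min)/2 = 365 N; F_m = (F_max+F_min)/2 = 725 N
τ_a = K_W·8F_aD/(πd³) = 1.1721 × 358.1 = 419.73 MPa
τ_m = K_s·8F_mD/(πd³) = 1.0588 × 711.29 = 753.07 MPa
Soderberg: 1/n_f = τ_a/S_se + τ_m/S_sy = 419.73/455 + 753.07/722 = 0.92249 + 1.04304 = 1.9655
n_f = 1/1.9655 = 0.5088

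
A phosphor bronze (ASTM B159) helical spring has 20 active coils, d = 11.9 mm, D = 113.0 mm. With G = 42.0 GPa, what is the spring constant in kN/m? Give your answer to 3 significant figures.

k = Gd⁴/(8D³N_a) = (42.0×10³ × 11.9⁴) / (8 × 113.0³ × 20)
  = 8.42242e+08 / 2.30864e+08 = 3.6482 N/mm

3.65 kN/m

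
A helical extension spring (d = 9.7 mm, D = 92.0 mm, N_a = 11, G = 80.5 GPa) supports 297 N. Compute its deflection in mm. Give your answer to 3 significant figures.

k = Gd⁴/(8D³N_a) = (80.5×10³)(9.7⁴)/(8·92.0³·11) = 10.4 N/mm
δ = F/k = 297 / 10.4 = 28.557 mm

28.6 mm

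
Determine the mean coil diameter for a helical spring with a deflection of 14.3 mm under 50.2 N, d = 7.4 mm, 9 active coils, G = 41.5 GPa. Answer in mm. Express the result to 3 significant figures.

79.0 mm

Required rate k = F/δ = 50.2/14.3 = 3.5105 N/mm
D = (Gd⁴/(8N_a·k))^(1/3) = (41.5×10³·7.4⁴/(8·9·3.5105))^(1/3)
  = (492351)^(1/3) = 78.9632 mm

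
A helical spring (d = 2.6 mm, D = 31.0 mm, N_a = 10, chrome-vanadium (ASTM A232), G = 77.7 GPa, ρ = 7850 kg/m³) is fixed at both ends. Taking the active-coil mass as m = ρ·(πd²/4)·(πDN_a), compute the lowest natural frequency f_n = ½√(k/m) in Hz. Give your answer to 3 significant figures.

95.8 Hz

k = Gd⁴/(8D³N_a) = (77.7×10³)(2.6⁴)/(8·31.0³·10) = 1.4898 N/mm = 1489.8 N/m
Wire length L = πDN_a = π·31.0·10 = 973.89 mm
m = ρ·(πd²/4)·L = 7850 × 5.3093×10⁻⁶ m² × 0.97389 m = 0.04059 kg
f_n = ½√(k/m) = 0.5·√(1489.8/0.04059) = 0.5·√(36705) = 95.792 Hz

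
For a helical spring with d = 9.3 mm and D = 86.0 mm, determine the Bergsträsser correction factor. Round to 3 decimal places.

1.147

C = D/d = 86.0/9.3 = 9.2473
K_B = (4C+2)/(4C−3) = 38.989/33.989 = 1.1471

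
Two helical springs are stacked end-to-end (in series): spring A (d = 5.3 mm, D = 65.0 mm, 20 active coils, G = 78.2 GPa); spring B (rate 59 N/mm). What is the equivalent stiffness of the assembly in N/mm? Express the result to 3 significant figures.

1.37 N/mm

k_A = Gd⁴/(8D³N_a) = (78.2×10³)(5.3⁴)/(8·65.0³·20) = 1.4043 N/mm
Series: 1/k_eq = 1/1.4043 + 1/59 = 0.72906; k_eq = 1.3716 N/mm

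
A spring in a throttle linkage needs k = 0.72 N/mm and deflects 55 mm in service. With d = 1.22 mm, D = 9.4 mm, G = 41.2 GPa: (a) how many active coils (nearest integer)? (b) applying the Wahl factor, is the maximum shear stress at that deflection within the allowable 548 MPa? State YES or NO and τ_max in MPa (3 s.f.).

N_a = Gd⁴/(8D³k) = (41.2×10³)(1.22⁴)/(8·9.4³·0.72) = 19.08 → N_a = 19
Actual rate k = Gd⁴/(8D³·19) = 0.72295 N/mm
Working load F = kδ = 0.72295·55 = 39.762 N
C = 9.4/1.22 = 7.7049; K_W = (4C−1)/(4C−4)+0.615/C = 1.1917
τ_max = K_W·8FD/(πd³) = 1.1917·524.16 = 624.62 MPa
τ_max > 548 MPa → exceeds allowable

(a) 19 coils; (b) NO, τ_max = 625 MPa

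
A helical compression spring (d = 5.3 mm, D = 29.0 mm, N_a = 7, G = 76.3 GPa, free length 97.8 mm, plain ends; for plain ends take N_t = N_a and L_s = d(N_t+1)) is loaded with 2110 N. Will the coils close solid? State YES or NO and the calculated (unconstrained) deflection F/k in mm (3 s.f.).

k = Gd⁴/(8D³N_a) = (76.3×10³)(5.3⁴)/(8·29.0³·7) = 44.08 N/mm
N_t = 7; L_s = 5.3·8 = 42.4 mm; δ_solid = L₀ − L_s = 97.8 − 42.4 = 55.4 mm
δ = F/k = 2110/44.08 = 47.867 mm
δ < δ_solid → spring does not go solid

NO, δ = 47.9 mm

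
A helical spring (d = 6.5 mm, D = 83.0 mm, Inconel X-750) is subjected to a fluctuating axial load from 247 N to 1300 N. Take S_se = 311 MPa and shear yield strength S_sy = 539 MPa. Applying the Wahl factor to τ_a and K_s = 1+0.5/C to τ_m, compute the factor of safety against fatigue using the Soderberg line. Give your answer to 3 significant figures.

0.385

C = D/d = 83.0/6.5 = 12.7692; K_W = (4C−1)/(4C−4)+0.615/C = 1.1119; K_s = 1+0.5/C = 1.0392
F_a = (F_max−F_min)/2 = 526.5 N; F_m = (F_max+F_min)/2 = 773.5 N
τ_a = K_W·8F_aD/(πd³) = 1.1119 × 405.21 = 450.54 MPa
τ_m = K_s·8F_mD/(πd³) = 1.0392 × 595.3 = 618.61 MPa
Soderberg: 1/n_f = τ_a/S_se + τ_m/S_sy = 450.54/311 + 618.61/539 = 1.44870 + 1.14771 = 2.5964
n_f = 1/2.5964 = 0.3851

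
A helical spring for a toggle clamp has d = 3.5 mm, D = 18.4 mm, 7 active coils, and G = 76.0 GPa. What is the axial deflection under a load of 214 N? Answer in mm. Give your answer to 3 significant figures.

6.55 mm

k = Gd⁴/(8D³N_a) = (76.0×10³)(3.5⁴)/(8·18.4³·7) = 32.692 N/mm
δ = F/k = 214 / 32.692 = 6.5459 mm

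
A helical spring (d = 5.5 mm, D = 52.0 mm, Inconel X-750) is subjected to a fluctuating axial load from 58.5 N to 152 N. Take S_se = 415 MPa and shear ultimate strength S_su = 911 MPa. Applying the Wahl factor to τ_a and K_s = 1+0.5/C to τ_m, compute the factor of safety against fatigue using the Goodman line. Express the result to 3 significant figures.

4.99

C = D/d = 52.0/5.5 = 9.4545; K_W = (4C−1)/(4C−4)+0.615/C = 1.1538; K_s = 1+0.5/C = 1.0529
F_a = (F_max−F_min)/2 = 46.75 N; F_m = (F_max+F_min)/2 = 105.25 N
τ_a = K_W·8F_aD/(πd³) = 1.1538 × 37.208 = 42.929 MPa
τ_m = K_s·8F_mD/(πd³) = 1.0529 × 83.768 = 88.198 MPa
Goodman: 1/n_f = τ_a/S_se + τ_m/S_su = 42.929/415 + 88.198/911 = 0.10344 + 0.09681 = 0.20026
n_f = 1/0.20026 = 4.994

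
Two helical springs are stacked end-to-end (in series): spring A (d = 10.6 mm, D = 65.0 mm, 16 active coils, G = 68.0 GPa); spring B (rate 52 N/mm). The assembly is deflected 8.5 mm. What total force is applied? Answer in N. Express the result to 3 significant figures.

141 N

k_A = Gd⁴/(8D³N_a) = (68.0×10³)(10.6⁴)/(8·65.0³·16) = 24.422 N/mm
Series: 1/k_eq = 1/24.422 + 1/52 = 0.060177; k_eq = 16.618 N/mm
F = k_eq·δ = 16.618·8.5 = 141.25 N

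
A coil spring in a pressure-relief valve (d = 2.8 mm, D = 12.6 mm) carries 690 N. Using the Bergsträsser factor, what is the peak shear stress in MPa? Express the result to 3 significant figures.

Spring index C = D/d = 12.6/2.8 = 4.5000
K_B = (4C+2)/(4C−3) = 20.000/15.000 = 1.3333
τ₀ = 8FD/(πd³) = 8·690·12.6/(π·2.8³) = 69552/68.964 = 1008.5 MPa
τ_max = K·τ₀ = 1.3333 × 1008.5 = 1344.7 MPa

1340 MPa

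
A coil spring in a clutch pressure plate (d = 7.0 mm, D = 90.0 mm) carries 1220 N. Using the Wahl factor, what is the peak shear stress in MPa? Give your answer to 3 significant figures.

Spring index C = D/d = 90.0/7.0 = 12.8571
K_W = (4C−1)/(4C−4) + 0.615/C = 50.429/47.429 + 0.0478 = 1.1111
τ₀ = 8FD/(πd³) = 8·1220·90.0/(π·7.0³) = 878400/1077.6 = 815.17 MPa
τ_max = K·τ₀ = 1.1111 × 815.17 = 905.72 MPa

906 MPa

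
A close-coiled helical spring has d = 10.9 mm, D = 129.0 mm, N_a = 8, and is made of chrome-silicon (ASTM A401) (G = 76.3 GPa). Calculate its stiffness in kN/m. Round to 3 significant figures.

k = Gd⁴/(8D³N_a) = (76.3×10³ × 10.9⁴) / (8 × 129.0³ × 8)
  = 1.07704e+09 / 1.37388e+08 = 7.8394 N/mm

7.84 kN/m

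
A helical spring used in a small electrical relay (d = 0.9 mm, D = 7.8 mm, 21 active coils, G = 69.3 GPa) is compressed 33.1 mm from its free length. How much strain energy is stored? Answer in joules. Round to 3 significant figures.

0.312 J

k = Gd⁴/(8D³N_a) = (69.3×10³)(0.9⁴)/(8·7.8³·21) = 0.57031 N/mm
U = ½kδ² = 0.5 × 0.57031 × 33.1² = 312.42 N·mm = 0.31242 J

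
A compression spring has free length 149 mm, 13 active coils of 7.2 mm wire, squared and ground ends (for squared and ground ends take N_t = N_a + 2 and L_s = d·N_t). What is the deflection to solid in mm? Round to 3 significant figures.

41.0 mm

N_t = 15; L_s = 7.2·15 = 108 mm
δ_solid = L₀ − L_s = 149 − 108 = 41 mm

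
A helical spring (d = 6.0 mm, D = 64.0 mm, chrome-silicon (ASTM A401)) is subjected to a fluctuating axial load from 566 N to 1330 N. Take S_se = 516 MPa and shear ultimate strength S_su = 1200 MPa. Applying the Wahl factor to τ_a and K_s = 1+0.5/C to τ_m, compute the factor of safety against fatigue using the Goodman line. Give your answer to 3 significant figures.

C = D/d = 64.0/6.0 = 10.6667; K_W = (4C−1)/(4C−4)+0.615/C = 1.1352; K_s = 1+0.5/C = 1.0469
F_a = (F_max−F_min)/2 = 382 N; F_m = (F_max+F_min)/2 = 948 N
τ_a = K_W·8F_aD/(πd³) = 1.1352 × 288.22 = 327.2 MPa
τ_m = K_s·8F_mD/(πd³) = 1.0469 × 715.28 = 748.81 MPa
Goodman: 1/n_f = τ_a/S_se + τ_m/S_su = 327.2/516 + 748.81/1200 = 0.63412 + 0.62401 = 1.2581
n_f = 1/1.2581 = 0.7948

0.795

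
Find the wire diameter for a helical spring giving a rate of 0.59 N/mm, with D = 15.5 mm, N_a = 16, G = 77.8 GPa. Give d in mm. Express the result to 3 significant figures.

d = (8D³N_a·k / G)^(1/4) = (8·15.5³·16·0.59 / (77.8×10³))^0.25
  = (3.6147)^0.25 = 1.3789 mm

1.38 mm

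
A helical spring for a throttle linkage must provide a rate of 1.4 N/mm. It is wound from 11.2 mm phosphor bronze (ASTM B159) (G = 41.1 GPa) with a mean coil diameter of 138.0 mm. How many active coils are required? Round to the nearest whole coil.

N_a = Gd⁴/(8D³k) = (41.1×10³ × 11.2⁴)/(8 × 138.0³ × 1.4)
    = 6.46716e+08 / 2.94344e+07 = 21.97 → 22 coils

22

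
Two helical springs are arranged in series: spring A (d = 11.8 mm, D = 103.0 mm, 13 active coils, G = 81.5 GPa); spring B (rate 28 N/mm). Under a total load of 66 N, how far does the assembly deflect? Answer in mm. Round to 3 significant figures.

7.10 mm

k_A = Gd⁴/(8D³N_a) = (81.5×10³)(11.8⁴)/(8·103.0³·13) = 13.904 N/mm
Series: 1/k_eq = 1/13.904 + 1/28 = 0.10764; k_eq = 9.2906 N/mm
δ = F/k_eq = 66/9.2906 = 7.104 mm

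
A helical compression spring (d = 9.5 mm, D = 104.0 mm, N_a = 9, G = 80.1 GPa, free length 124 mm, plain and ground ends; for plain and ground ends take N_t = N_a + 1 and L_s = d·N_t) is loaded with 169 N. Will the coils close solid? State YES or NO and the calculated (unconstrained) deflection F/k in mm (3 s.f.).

k = Gd⁴/(8D³N_a) = (80.1×10³)(9.5⁴)/(8·104.0³·9) = 8.0555 N/mm
N_t = 10; L_s = 9.5·10 = 95 mm; δ_solid = L₀ − L_s = 124 − 95 = 29 mm
δ = F/k = 169/8.0555 = 20.979 mm
δ < δ_solid → spring does not go solid

NO, δ = 21.0 mm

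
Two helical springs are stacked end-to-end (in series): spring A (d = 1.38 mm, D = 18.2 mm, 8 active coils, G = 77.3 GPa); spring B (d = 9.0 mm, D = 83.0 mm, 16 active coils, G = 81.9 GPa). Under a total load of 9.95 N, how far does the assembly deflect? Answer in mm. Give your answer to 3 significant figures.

k_A = Gd⁴/(8D³N_a) = (77.3×10³)(1.38⁴)/(8·18.2³·8) = 0.72661 N/mm
k_B = Gd⁴/(8D³N_a) = (81.9×10³)(9.0⁴)/(8·83.0³·16) = 7.3419 N/mm
Series: 1/k_eq = 1/0.72661 + 1/7.3419 = 1.5125; k_eq = 0.66118 N/mm
δ = F/k_eq = 9.95/0.66118 = 15.049 mm

15.0 mm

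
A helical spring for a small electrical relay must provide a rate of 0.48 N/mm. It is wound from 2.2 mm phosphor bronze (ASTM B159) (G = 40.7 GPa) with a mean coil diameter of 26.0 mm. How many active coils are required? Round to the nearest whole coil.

14

N_a = Gd⁴/(8D³k) = (40.7×10³ × 2.2⁴)/(8 × 26.0³ × 0.48)
    = 953422 / 67491.8 = 14.13 → 14 coils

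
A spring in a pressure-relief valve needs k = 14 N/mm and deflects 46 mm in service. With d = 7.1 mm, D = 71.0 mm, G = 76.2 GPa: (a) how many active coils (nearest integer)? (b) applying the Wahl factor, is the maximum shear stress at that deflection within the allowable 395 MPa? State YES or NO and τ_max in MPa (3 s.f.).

(a) 5 coils; (b) YES, τ_max = 360 MPa

N_a = Gd⁴/(8D³k) = (76.2×10³)(7.1⁴)/(8·71.0³·14) = 4.831 → N_a = 5
Actual rate k = Gd⁴/(8D³·5) = 13.525 N/mm
Working load F = kδ = 13.525·46 = 622.17 N
C = 71.0/7.1 = 10.0000; K_W = (4C−1)/(4C−4)+0.615/C = 1.1448
τ_max = K_W·8FD/(πd³) = 1.1448·314.29 = 359.81 MPa
τ_max ≤ 395 MPa → acceptable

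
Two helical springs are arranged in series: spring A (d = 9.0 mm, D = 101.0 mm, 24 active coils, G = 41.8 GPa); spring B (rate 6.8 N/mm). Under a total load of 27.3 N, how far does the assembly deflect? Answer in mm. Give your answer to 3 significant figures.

23.7 mm

k_A = Gd⁴/(8D³N_a) = (41.8×10³)(9.0⁴)/(8·101.0³·24) = 1.3864 N/mm
Series: 1/k_eq = 1/1.3864 + 1/6.8 = 0.86836; k_eq = 1.1516 N/mm
δ = F/k_eq = 27.3/1.1516 = 23.706 mm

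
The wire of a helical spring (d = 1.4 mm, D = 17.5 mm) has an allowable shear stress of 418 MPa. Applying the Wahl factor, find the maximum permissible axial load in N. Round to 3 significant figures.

C = D/d = 17.5/1.4 = 12.5000
K_W = (4C−1)/(4C−4) + 0.615/C = 49.000/46.000 + 0.0492 = 1.1144
τ_max = K·8FD/(πd³) → F_max = τ_allow·πd³/(8DK)
F_max = 418·π·1.4³/(8·17.5·1.1144) = 3603.4/156.02 = 23.096 N

23.1 N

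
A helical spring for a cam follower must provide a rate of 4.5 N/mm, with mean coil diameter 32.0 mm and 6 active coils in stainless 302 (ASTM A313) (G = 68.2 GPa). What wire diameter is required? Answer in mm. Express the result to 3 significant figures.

3.19 mm

d = (8D³N_a·k / G)^(1/4) = (8·32.0³·6·4.5 / (68.2×10³))^0.25
  = (103.78)^0.25 = 3.1918 mm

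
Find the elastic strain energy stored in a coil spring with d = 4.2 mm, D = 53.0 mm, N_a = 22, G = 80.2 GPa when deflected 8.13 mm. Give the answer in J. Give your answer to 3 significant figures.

k = Gd⁴/(8D³N_a) = (80.2×10³)(4.2⁴)/(8·53.0³·22) = 0.95243 N/mm
U = ½kδ² = 0.5 × 0.95243 × 8.13² = 31.476 N·mm = 0.031476 J

0.0315 J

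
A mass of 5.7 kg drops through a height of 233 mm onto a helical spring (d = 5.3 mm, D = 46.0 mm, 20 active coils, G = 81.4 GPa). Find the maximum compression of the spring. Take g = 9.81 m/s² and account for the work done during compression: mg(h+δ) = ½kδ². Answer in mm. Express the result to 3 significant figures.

k = Gd⁴/(8D³N_a) = (81.4×10³)(5.3⁴)/(8·46.0³·20) = 4.1241 N/mm
W = mg = 5.7 × 9.81 = 55.917 N
½kδ² − Wδ − Wh = 0 → δ = (W + √(W² + 2kWh))/k
δ = (55.917 + √(3126.7 + 107464))/4.1241 = (55.917 + 332.55)/4.1241 = 94.194 mm

94.2 mm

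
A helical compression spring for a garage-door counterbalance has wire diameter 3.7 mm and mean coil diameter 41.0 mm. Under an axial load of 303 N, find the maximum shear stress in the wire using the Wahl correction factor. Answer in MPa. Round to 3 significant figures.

Spring index C = D/d = 41.0/3.7 = 11.0811
K_W = (4C−1)/(4C−4) + 0.615/C = 43.324/40.324 + 0.0555 = 1.1299
τ₀ = 8FD/(πd³) = 8·303·41.0/(π·3.7³) = 99384/159.13 = 624.54 MPa
τ_max = K·τ₀ = 1.1299 × 624.54 = 705.67 MPa

706 MPa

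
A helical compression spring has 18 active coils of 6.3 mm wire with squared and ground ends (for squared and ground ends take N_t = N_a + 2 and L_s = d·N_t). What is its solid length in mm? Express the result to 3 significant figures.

126 mm

squared and ground ends: N_t = N_a + 2 = 18 + 2 = 20
L_s = d·N_t = 6.3 × 20 = 126 mm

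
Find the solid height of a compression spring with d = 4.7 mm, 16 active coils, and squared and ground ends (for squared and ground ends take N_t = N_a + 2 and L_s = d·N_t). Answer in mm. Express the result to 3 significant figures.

84.6 mm

squared and ground ends: N_t = N_a + 2 = 16 + 2 = 18
L_s = d·N_t = 4.7 × 18 = 84.6 mm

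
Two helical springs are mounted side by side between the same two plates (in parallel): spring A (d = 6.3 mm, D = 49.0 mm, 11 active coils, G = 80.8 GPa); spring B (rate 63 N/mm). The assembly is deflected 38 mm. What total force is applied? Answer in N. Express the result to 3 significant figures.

k_A = Gd⁴/(8D³N_a) = (80.8×10³)(6.3⁴)/(8·49.0³·11) = 12.294 N/mm
Parallel: k_eq = 12.294 + 63 = 75.294 N/mm
F = k_eq·δ = 75.294·38 = 2861.2 N

2860 N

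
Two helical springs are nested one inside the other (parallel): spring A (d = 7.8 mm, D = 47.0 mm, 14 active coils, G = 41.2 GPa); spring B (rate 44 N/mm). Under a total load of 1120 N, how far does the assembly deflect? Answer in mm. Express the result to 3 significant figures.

19.6 mm

k_A = Gd⁴/(8D³N_a) = (41.2×10³)(7.8⁴)/(8·47.0³·14) = 13.115 N/mm
Parallel: k_eq = 13.115 + 44 = 57.115 N/mm
δ = F/k_eq = 1120/57.115 = 19.61 mm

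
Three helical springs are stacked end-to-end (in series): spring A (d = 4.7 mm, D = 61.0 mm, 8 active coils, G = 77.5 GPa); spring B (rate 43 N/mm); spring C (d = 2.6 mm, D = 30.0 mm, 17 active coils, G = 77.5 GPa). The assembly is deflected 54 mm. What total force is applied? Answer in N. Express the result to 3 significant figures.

k_A = Gd⁴/(8D³N_a) = (77.5×10³)(4.7⁴)/(8·61.0³·8) = 2.6033 N/mm
k_C = Gd⁴/(8D³N_a) = (77.5×10³)(2.6⁴)/(8·30.0³·17) = 0.96448 N/mm
Series: 1/k_eq = 1/2.6033 + 1/43 + 1/0.96448 = 1.4442; k_eq = 0.69242 N/mm
F = k_eq·δ = 0.69242·54 = 37.391 N

37.4 N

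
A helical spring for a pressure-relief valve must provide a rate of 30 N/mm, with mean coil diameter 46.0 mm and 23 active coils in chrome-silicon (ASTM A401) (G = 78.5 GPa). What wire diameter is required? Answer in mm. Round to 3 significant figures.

9.10 mm

d = (8D³N_a·k / G)^(1/4) = (8·46.0³·23·30 / (78.5×10³))^0.25
  = (6844.5)^0.25 = 9.0957 mm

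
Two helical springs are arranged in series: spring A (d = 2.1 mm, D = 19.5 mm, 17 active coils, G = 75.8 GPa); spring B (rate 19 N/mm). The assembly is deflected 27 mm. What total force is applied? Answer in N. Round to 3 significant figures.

k_A = Gd⁴/(8D³N_a) = (75.8×10³)(2.1⁴)/(8·19.5³·17) = 1.4619 N/mm
Series: 1/k_eq = 1/1.4619 + 1/19 = 0.73669; k_eq = 1.3574 N/mm
F = k_eq·δ = 1.3574·27 = 36.65 N

36.7 N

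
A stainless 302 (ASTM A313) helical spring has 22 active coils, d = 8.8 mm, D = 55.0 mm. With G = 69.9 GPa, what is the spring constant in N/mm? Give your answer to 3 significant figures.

k = Gd⁴/(8D³N_a) = (69.9×10³ × 8.8⁴) / (8 × 55.0³ × 22)
  = 4.19187e+08 / 2.9282e+07 = 14.316 N/mm

14.3 N/mm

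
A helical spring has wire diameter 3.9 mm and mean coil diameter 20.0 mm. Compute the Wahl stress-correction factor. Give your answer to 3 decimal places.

C = D/d = 20.0/3.9 = 5.1282
K_W = (4C−1)/(4C−4) + 0.615/C = 19.513/16.513 + 0.1199 = 1.3016

1.302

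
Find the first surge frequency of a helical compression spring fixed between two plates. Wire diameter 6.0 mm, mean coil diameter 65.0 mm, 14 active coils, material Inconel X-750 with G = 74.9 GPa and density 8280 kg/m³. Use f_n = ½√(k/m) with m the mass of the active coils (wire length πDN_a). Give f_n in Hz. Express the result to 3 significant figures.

k = Gd⁴/(8D³N_a) = (74.9×10³)(6.0⁴)/(8·65.0³·14) = 3.1559 N/mm = 3155.9 N/m
Wire length L = πDN_a = π·65.0·14 = 2858.8 mm
m = ρ·(πd²/4)·L = 8280 × 28.274×10⁻⁶ m² × 2.8588 m = 0.66929 kg
f_n = ½√(k/m) = 0.5·√(3155.9/0.66929) = 0.5·√(4715.4) = 34.334 Hz

34.3 Hz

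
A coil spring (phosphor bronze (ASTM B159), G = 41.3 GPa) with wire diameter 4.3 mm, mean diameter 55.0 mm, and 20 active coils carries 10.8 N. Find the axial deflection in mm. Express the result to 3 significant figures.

k = Gd⁴/(8D³N_a) = (41.3×10³)(4.3⁴)/(8·55.0³·20) = 0.53042 N/mm
δ = F/k = 10.8 / 0.53042 = 20.361 mm

20.4 mm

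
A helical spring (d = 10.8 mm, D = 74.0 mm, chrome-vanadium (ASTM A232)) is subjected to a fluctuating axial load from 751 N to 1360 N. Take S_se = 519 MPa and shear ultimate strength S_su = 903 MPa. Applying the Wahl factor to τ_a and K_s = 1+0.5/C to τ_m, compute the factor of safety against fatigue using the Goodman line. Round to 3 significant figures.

C = D/d = 74.0/10.8 = 6.8519; K_W = (4C−1)/(4C−4)+0.615/C = 1.2179; K_s = 1+0.5/C = 1.0730
F_a = (F_max−F_min)/2 = 304.5 N; F_m = (F_max+F_min)/2 = 1055.5 N
τ_a = K_W·8F_aD/(πd³) = 1.2179 × 45.55 = 55.476 MPa
τ_m = K_s·8F_mD/(πd³) = 1.0730 × 157.89 = 169.41 MPa
Goodman: 1/n_f = τ_a/S_se + τ_m/S_su = 55.476/519 + 169.41/903 = 0.10689 + 0.18761 = 0.2945
n_f = 1/0.2945 = 3.396

3.40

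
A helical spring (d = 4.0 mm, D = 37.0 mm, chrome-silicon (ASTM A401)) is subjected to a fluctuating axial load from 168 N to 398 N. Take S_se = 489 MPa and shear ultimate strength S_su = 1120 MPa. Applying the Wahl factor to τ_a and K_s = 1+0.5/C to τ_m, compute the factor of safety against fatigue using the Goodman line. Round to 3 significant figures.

1.26

C = D/d = 37.0/4.0 = 9.2500; K_W = (4C−1)/(4C−4)+0.615/C = 1.1574; K_s = 1+0.5/C = 1.0541
F_a = (F_max−F_min)/2 = 115 N; F_m = (F_max+F_min)/2 = 283 N
τ_a = K_W·8F_aD/(πd³) = 1.1574 × 169.3 = 195.95 MPa
τ_m = K_s·8F_mD/(πd³) = 1.0541 × 416.63 = 439.15 MPa
Goodman: 1/n_f = τ_a/S_se + τ_m/S_su = 195.95/489 + 439.15/1120 = 0.40071 + 0.39210 = 0.79281
n_f = 1/0.79281 = 1.261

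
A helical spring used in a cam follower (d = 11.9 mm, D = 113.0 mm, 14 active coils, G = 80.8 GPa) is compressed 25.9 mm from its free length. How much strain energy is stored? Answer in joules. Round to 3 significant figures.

3.36 J

k = Gd⁴/(8D³N_a) = (80.8×10³)(11.9⁴)/(8·113.0³·14) = 10.026 N/mm
U = ½kδ² = 0.5 × 10.026 × 25.9² = 3362.9 N·mm = 3.3629 J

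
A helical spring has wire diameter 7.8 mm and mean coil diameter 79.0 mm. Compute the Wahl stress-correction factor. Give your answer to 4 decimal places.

C = D/d = 79.0/7.8 = 10.1282
K_W = (4C−1)/(4C−4) + 0.615/C = 39.513/36.513 + 0.0607 = 1.1429

1.1429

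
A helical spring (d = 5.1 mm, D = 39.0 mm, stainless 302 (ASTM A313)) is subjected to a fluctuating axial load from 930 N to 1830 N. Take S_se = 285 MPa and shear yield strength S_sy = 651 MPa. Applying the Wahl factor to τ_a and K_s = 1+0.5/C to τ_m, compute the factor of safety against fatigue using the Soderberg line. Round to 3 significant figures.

C = D/d = 39.0/5.1 = 7.6471; K_W = (4C−1)/(4C−4)+0.615/C = 1.1933; K_s = 1+0.5/C = 1.0654
F_a = (F_max−F_min)/2 = 450 N; F_m = (F_max+F_min)/2 = 1380 N
τ_a = K_W·8F_aD/(πd³) = 1.1933 × 336.9 = 402.01 MPa
τ_m = K_s·8F_mD/(πd³) = 1.0654 × 1033.2 = 1100.7 MPa
Soderberg: 1/n_f = τ_a/S_se + τ_m/S_sy = 402.01/285 + 1100.7/651 = 1.41057 + 1.69083 = 3.1014
n_f = 1/3.1014 = 0.3224

0.322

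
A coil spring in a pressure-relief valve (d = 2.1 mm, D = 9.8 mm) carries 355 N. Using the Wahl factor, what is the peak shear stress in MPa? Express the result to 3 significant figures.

Spring index C = D/d = 9.8/2.1 = 4.6667
K_W = (4C−1)/(4C−4) + 0.615/C = 17.667/14.667 + 0.1318 = 1.3363
τ₀ = 8FD/(πd³) = 8·355·9.8/(π·2.1³) = 27832/29.094 = 956.61 MPa
τ_max = K·τ₀ = 1.3363 × 956.61 = 1278.4 MPa

1280 MPa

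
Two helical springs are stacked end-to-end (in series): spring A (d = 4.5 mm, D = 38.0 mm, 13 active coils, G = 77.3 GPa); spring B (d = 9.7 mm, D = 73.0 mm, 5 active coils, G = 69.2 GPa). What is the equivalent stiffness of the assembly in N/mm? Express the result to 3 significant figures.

4.87 N/mm

k_A = Gd⁴/(8D³N_a) = (77.3×10³)(4.5⁴)/(8·38.0³·13) = 5.5545 N/mm
k_B = Gd⁴/(8D³N_a) = (69.2×10³)(9.7⁴)/(8·73.0³·5) = 39.37 N/mm
Series: 1/k_eq = 1/5.5545 + 1/39.37 = 0.20543; k_eq = 4.8677 N/mm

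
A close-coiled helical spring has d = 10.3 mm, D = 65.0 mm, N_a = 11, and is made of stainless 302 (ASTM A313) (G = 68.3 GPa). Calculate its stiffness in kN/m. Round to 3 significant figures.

31.8 kN/m

k = Gd⁴/(8D³N_a) = (68.3×10³ × 10.3⁴) / (8 × 65.0³ × 11)
  = 7.68723e+08 / 2.4167e+07 = 31.809 N/mm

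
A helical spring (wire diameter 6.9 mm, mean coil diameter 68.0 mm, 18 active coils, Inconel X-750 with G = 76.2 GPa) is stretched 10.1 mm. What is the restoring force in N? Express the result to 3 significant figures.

k = Gd⁴/(8D³N_a) = (76.2×10³)(6.9⁴)/(8·68.0³·18) = 3.8147 N/mm
F = k·δ = 3.8147 × 10.1 = 38.529 N

38.5 N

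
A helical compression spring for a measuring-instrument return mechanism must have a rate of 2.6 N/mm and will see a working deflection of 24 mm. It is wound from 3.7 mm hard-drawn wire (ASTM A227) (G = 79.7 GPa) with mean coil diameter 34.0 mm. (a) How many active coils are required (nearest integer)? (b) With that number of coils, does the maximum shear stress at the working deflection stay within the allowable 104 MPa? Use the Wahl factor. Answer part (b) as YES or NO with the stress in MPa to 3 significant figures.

N_a = Gd⁴/(8D³k) = (79.7×10³)(3.7⁴)/(8·34.0³·2.6) = 18.27 → N_a = 18
Actual rate k = Gd⁴/(8D³·18) = 2.6392 N/mm
Working load F = kδ = 2.6392·24 = 63.34 N
C = 34.0/3.7 = 9.1892; K_W = (4C−1)/(4C−4)+0.615/C = 1.1585
τ_max = K_W·8FD/(πd³) = 1.1585·108.27 = 125.43 MPa
τ_max > 104 MPa → exceeds allowable

(a) 18 coils; (b) NO, τ_max = 125 MPa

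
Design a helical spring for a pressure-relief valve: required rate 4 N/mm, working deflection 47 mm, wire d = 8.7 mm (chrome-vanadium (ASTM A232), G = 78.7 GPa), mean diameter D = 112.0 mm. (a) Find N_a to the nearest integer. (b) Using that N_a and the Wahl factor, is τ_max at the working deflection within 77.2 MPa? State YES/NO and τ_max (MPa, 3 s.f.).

N_a = Gd⁴/(8D³k) = (78.7×10³)(8.7⁴)/(8·112.0³·4) = 10.03 → N_a = 10
Actual rate k = Gd⁴/(8D³·10) = 4.0115 N/mm
Working load F = kδ = 4.0115·47 = 188.54 N
C = 112.0/8.7 = 12.8736; K_W = (4C−1)/(4C−4)+0.615/C = 1.1109
τ_max = K_W·8FD/(πd³) = 1.1109·81.659 = 90.718 MPa
τ_max > 77.2 MPa → exceeds allowable

(a) 10 coils; (b) NO, τ_max = 90.7 MPa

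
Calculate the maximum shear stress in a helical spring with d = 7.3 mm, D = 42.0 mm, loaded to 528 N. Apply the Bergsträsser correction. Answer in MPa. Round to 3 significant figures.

181 MPa

Spring index C = D/d = 42.0/7.3 = 5.7534
K_B = (4C+2)/(4C−3) = 25.014/20.014 = 1.2498
τ₀ = 8FD/(πd³) = 8·528·42.0/(π·7.3³) = 177408/1222.1 = 145.16 MPa
τ_max = K·τ₀ = 1.2498 × 145.16 = 181.43 MPa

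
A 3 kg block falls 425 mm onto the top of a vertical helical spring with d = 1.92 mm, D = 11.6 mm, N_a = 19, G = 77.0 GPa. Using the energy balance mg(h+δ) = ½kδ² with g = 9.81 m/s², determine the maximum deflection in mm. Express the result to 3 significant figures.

82.3 mm

k = Gd⁴/(8D³N_a) = (77.0×10³)(1.92⁴)/(8·11.6³·19) = 4.4104 N/mm
W = mg = 3 × 9.81 = 29.43 N
½kδ² − Wδ − Wh = 0 → δ = (W + √(W² + 2kWh))/k
δ = (29.43 + √(866.12 + 110328))/4.4104 = (29.43 + 333.46)/4.4104 = 82.28 mm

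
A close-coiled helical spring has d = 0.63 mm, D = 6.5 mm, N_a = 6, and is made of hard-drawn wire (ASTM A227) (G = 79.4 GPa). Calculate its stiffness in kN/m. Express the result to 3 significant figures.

k = Gd⁴/(8D³N_a) = (79.4×10³ × 0.63⁴) / (8 × 6.5³ × 6)
  = 12507.9 / 13182 = 0.94886 N/mm

0.949 kN/m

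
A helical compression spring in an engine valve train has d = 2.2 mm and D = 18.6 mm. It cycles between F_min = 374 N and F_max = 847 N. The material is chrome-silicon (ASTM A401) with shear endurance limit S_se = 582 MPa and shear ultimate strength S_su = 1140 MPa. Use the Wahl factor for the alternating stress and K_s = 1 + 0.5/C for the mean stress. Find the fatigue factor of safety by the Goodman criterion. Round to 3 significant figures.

0.215

C = D/d = 18.6/2.2 = 8.4545; K_W = (4C−1)/(4C−4)+0.615/C = 1.1734; K_s = 1+0.5/C = 1.0591
F_a = (F_max−F_min)/2 = 236.5 N; F_m = (F_max+F_min)/2 = 610.5 N
τ_a = K_W·8F_aD/(πd³) = 1.1734 × 1052 = 1234.4 MPa
τ_m = K_s·8F_mD/(πd³) = 1.0591 × 2715.6 = 2876.2 MPa
Goodman: 1/n_f = τ_a/S_se + τ_m/S_su = 1234.4/582 + 2876.2/1140 = 2.12091 + 2.52301 = 4.6439
n_f = 1/4.6439 = 0.2153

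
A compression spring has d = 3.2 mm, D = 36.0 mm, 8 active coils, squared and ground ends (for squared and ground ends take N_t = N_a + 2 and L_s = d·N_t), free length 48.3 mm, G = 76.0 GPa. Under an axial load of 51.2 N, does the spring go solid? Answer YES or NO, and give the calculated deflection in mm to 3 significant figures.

k = Gd⁴/(8D³N_a) = (76.0×10³)(3.2⁴)/(8·36.0³·8) = 2.6689 N/mm
N_t = 10; L_s = 3.2·10 = 32 mm; δ_solid = L₀ − L_s = 48.3 − 32 = 16.3 mm
δ = F/k = 51.2/2.6689 = 19.184 mm
δ ≥ δ_solid → spring goes solid

YES, δ = 19.2 mm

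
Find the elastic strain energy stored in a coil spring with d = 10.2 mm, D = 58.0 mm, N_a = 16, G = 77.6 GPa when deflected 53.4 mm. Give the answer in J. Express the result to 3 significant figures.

48.0 J

k = Gd⁴/(8D³N_a) = (77.6×10³)(10.2⁴)/(8·58.0³·16) = 33.633 N/mm
U = ½kδ² = 0.5 × 33.633 × 53.4² = 47954 N·mm = 47.954 J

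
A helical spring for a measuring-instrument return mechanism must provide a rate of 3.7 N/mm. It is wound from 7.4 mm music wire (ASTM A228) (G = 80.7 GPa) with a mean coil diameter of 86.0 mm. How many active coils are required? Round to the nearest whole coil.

N_a = Gd⁴/(8D³k) = (80.7×10³ × 7.4⁴)/(8 × 86.0³ × 3.7)
    = 2.41992e+08 / 1.88273e+07 = 12.85 → 13 coils

13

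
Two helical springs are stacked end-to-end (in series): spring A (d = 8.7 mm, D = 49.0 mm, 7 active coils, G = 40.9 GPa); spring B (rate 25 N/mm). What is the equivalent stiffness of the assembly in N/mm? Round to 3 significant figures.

14.7 N/mm

k_A = Gd⁴/(8D³N_a) = (40.9×10³)(8.7⁴)/(8·49.0³·7) = 35.565 N/mm
Series: 1/k_eq = 1/35.565 + 1/25 = 0.068117; k_eq = 14.681 N/mm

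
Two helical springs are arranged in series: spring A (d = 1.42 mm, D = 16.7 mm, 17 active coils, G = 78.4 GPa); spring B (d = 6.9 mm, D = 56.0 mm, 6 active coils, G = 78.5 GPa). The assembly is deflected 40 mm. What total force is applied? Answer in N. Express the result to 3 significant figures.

19.7 N

k_A = Gd⁴/(8D³N_a) = (78.4×10³)(1.42⁴)/(8·16.7³·17) = 0.50325 N/mm
k_B = Gd⁴/(8D³N_a) = (78.5×10³)(6.9⁴)/(8·56.0³·6) = 21.109 N/mm
Series: 1/k_eq = 1/0.50325 + 1/21.109 = 2.0345; k_eq = 0.49153 N/mm
F = k_eq·δ = 0.49153·40 = 19.661 N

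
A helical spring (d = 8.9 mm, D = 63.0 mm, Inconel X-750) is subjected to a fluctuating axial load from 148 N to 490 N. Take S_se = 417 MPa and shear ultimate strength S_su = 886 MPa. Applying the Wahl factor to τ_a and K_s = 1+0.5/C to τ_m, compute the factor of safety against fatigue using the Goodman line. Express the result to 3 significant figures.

C = D/d = 63.0/8.9 = 7.0787; K_W = (4C−1)/(4C−4)+0.615/C = 1.2103; K_s = 1+0.5/C = 1.0706
F_a = (F_max−F_min)/2 = 171 N; F_m = (F_max+F_min)/2 = 319 N
τ_a = K_W·8F_aD/(πd³) = 1.2103 × 38.914 = 47.096 MPa
τ_m = K_s·8F_mD/(πd³) = 1.0706 × 72.594 = 77.722 MPa
Goodman: 1/n_f = τ_a/S_se + τ_m/S_su = 47.096/417 + 77.722/886 = 0.11294 + 0.08772 = 0.20066
n_f = 1/0.20066 = 4.983

4.98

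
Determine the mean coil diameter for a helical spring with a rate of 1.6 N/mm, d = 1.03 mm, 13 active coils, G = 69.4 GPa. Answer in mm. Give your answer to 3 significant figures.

7.77 mm

D = (Gd⁴/(8N_a·k))^(1/3) = (69.4×10³·1.03⁴/(8·13·1.6))^(1/3)
  = (469.413)^(1/3) = 7.7717 mm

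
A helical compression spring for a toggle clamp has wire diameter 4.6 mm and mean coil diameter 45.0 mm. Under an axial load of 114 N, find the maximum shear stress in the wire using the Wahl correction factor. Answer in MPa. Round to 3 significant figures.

Spring index C = D/d = 45.0/4.6 = 9.7826
K_W = (4C−1)/(4C−4) + 0.615/C = 38.130/35.130 + 0.0629 = 1.1483
τ₀ = 8FD/(πd³) = 8·114·45.0/(π·4.6³) = 41040/305.79 = 134.21 MPa
τ_max = K·τ₀ = 1.1483 × 134.21 = 154.11 MPa

154 MPa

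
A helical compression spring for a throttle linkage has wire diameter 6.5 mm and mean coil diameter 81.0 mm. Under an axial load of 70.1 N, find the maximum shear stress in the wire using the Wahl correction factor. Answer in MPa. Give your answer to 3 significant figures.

Spring index C = D/d = 81.0/6.5 = 12.4615
K_W = (4C−1)/(4C−4) + 0.615/C = 48.846/45.846 + 0.0494 = 1.1148
τ₀ = 8FD/(πd³) = 8·70.1·81.0/(π·6.5³) = 45424.8/862.76 = 52.651 MPa
τ_max = K·τ₀ = 1.1148 × 52.651 = 58.694 MPa

58.7 MPa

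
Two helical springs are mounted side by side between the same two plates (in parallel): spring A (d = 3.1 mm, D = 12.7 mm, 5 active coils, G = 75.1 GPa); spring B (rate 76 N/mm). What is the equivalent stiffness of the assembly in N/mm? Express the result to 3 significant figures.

161 N/mm

k_A = Gd⁴/(8D³N_a) = (75.1×10³)(3.1⁴)/(8·12.7³·5) = 84.648 N/mm
Parallel: k_eq = 84.648 + 76 = 160.65 N/mm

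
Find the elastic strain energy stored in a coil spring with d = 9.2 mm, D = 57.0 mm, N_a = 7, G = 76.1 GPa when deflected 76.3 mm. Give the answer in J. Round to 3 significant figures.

k = Gd⁴/(8D³N_a) = (76.1×10³)(9.2⁴)/(8·57.0³·7) = 52.568 N/mm
U = ½kδ² = 0.5 × 52.568 × 76.3² = 1.5302e+05 N·mm = 153.02 J

153 J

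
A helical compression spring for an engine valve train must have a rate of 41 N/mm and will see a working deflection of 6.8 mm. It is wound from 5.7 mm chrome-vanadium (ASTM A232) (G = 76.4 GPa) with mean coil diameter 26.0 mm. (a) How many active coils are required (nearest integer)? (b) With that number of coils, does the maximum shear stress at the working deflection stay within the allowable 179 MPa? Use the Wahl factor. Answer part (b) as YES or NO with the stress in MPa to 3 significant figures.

(a) 14 coils; (b) YES, τ_max = 134 MPa

N_a = Gd⁴/(8D³k) = (76.4×10³)(5.7⁴)/(8·26.0³·41) = 13.99 → N_a = 14
Actual rate k = Gd⁴/(8D³·14) = 40.969 N/mm
Working load F = kδ = 40.969·6.8 = 278.59 N
C = 26.0/5.7 = 4.5614; K_W = (4C−1)/(4C−4)+0.615/C = 1.3454
τ_max = K_W·8FD/(πd³) = 1.3454·99.598 = 134 MPa
τ_max ≤ 179 MPa → acceptable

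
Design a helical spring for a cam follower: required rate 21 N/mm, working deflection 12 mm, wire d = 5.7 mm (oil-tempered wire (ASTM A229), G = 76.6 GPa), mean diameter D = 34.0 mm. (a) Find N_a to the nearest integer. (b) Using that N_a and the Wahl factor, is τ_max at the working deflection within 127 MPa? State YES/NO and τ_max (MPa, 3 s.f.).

N_a = Gd⁴/(8D³k) = (76.6×10³)(5.7⁴)/(8·34.0³·21) = 12.25 → N_a = 12
Actual rate k = Gd⁴/(8D³·12) = 21.43 N/mm
Working load F = kδ = 21.43·12 = 257.16 N
C = 34.0/5.7 = 5.9649; K_W = (4C−1)/(4C−4)+0.615/C = 1.2542
τ_max = K_W·8FD/(πd³) = 1.2542·120.23 = 150.78 MPa
τ_max > 127 MPa → exceeds allowable

(a) 12 coils; (b) NO, τ_max = 151 MPa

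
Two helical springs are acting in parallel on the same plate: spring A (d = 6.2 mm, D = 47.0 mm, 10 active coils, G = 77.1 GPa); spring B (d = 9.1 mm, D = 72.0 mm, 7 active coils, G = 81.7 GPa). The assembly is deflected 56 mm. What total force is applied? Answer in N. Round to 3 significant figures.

2270 N

k_A = Gd⁴/(8D³N_a) = (77.1×10³)(6.2⁴)/(8·47.0³·10) = 13.716 N/mm
k_B = Gd⁴/(8D³N_a) = (81.7×10³)(9.1⁴)/(8·72.0³·7) = 26.804 N/mm
Parallel: k_eq = 13.716 + 26.804 = 40.52 N/mm
F = k_eq·δ = 40.52·56 = 2269.1 N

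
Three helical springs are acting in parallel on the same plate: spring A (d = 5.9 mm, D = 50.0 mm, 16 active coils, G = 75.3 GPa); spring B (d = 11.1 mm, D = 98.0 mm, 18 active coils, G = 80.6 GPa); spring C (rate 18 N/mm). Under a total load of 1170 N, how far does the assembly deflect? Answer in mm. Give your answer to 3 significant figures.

k_A = Gd⁴/(8D³N_a) = (75.3×10³)(5.9⁴)/(8·50.0³·16) = 5.7027 N/mm
k_B = Gd⁴/(8D³N_a) = (80.6×10³)(11.1⁴)/(8·98.0³·18) = 9.0279 N/mm
Parallel: k_eq = 5.7027 + 9.0279 + 18 = 32.731 N/mm
δ = F/k_eq = 1170/32.731 = 35.746 mm

35.7 mm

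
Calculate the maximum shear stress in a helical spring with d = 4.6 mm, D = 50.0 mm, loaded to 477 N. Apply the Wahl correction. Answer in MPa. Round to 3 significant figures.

Spring index C = D/d = 50.0/4.6 = 10.8696
K_W = (4C−1)/(4C−4) + 0.615/C = 42.478/39.478 + 0.0566 = 1.1326
τ₀ = 8FD/(πd³) = 8·477·50.0/(π·4.6³) = 190800/305.79 = 623.96 MPa
τ_max = K·τ₀ = 1.1326 × 623.96 = 706.68 MPa

707 MPa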